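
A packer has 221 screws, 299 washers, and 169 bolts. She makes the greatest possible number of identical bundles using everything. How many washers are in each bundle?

23

Number of bundles = gcd(221, 299, 169).
221 = 13 × 17
299 = 13 × 23
169 = 13^2
gcd(221, 299, 169) = 13.
washers per bundle = 299 / 13 = 23.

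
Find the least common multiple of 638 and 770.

22330

638 = 2 × 11 × 29
770 = 2 × 5 × 7 × 11
LCM(638, 770) = 2 × 5 × 7 × 11 × 29 = 22330.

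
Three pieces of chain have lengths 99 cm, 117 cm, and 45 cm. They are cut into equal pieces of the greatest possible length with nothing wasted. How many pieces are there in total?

29

Piece length = gcd(99, 117, 45).
99 = 3^2 × 11
117 = 3^2 × 13
45 = 3^2 × 5
gcd(99, 117, 45) = 3^2 = 9.
Total pieces = 99/9 + 117/9 + 45/9 = 11 + 13 + 5 = 29.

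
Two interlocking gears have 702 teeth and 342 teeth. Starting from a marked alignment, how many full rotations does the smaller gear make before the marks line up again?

39 rotations

They are all back at their starting positions together after one LCM of the periods.
702 = 2 × 3^3 × 13
342 = 2 × 3^2 × 19
LCM(702, 342) = 2 × 3^3 × 13 × 19 = 13338.
Rotations for period 342: 13338 / 342 = 39.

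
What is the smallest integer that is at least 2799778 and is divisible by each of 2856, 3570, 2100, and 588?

2998800

The integer must be a common multiple of 2856, 3570, 2100, and 588, so a multiple of their LCM.
2856 = 2^3 × 3 × 7 × 17
3570 = 2 × 3 × 5 × 7 × 17
2100 = 2^2 × 3 × 5^2 × 7
588 = 2^2 × 3 × 7^2
LCM(2856, 3570, 2100, 588) = 2^3 × 3 × 5^2 × 7^2 × 17 = 499800.
Smallest multiple of 499800 that is ≥ 2799778: ⌈2799778/499800⌉ × 499800 = 6 × 499800 = 2998800.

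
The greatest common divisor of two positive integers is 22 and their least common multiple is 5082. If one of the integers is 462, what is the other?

242

For two integers, gcd × lcm = product, so the other is (22 × 5082) / 462 = 111804 / 462 = 242.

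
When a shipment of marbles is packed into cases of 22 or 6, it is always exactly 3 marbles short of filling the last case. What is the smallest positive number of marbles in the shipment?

63

Being 3 short of a full case of size k means N ≡ −3 (mod k), i.e. N + 3 is a multiple of each size.
22 = 2 × 11
6 = 2 × 3
LCM(22, 6) = 2 × 3 × 11 = 66.
Smallest positive N is 66 − 3 = 63.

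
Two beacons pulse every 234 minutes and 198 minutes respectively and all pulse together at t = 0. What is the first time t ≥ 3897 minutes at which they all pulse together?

Joint pulses occur at multiples of LCM(234, 198).
234 = 2 × 3^2 × 13
198 = 2 × 3^2 × 11
LCM(234, 198) = 2 × 3^2 × 11 × 13 = 2574.
Smallest multiple of 2574 that is ≥ 3897: ⌈3897/2574⌉ × 2574 = 2 × 2574 = 5148.

5148 minutes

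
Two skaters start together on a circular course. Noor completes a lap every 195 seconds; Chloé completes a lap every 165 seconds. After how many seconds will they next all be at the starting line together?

They coincide at every common multiple of the periods; the first is the LCM.
195 = 3 × 5 × 13
165 = 3 × 5 × 11
LCM(195, 165) = 3 × 5 × 11 × 13 = 2145.

2145 seconds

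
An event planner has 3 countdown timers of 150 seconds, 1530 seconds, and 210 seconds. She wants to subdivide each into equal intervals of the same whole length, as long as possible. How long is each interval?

30 seconds

The interval must divide each timer length; the longest such is the gcd.
150 = 2 × 3 × 5^2
1530 = 2 × 3^2 × 5 × 17
210 = 2 × 3 × 5 × 7
gcd(150, 1530, 210) = 2 × 3 × 5 = 30.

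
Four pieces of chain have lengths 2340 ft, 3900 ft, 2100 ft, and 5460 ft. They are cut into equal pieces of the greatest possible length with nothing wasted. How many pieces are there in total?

Piece length = gcd(2340, 3900, 2100, 5460).
2340 = 2^2 × 3^2 × 5 × 13
3900 = 2^2 × 3 × 5^2 × 13
2100 = 2^2 × 3 × 5^2 × 7
5460 = 2^2 × 3 × 5 × 7 × 13
gcd(2340, 3900, 2100, 5460) = 2^2 × 3 × 5 = 60.
Total pieces = 2340/60 + 3900/60 + 2100/60 + 5460/60 = 39 + 65 + 35 + 91 = 230.

230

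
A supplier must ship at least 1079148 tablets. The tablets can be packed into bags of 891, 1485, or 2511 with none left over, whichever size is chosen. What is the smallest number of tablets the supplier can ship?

1104840

The number of tablets must be a common multiple of 891, 1485, and 2511, so a multiple of their LCM.
891 = 3^4 × 11
1485 = 3^3 × 5 × 11
2511 = 3^4 × 31
LCM(891, 1485, 2511) = 3^4 × 5 × 11 × 31 = 138105.
Smallest multiple of 138105 that is ≥ 1079148: ⌈1079148/138105⌉ × 138105 = 8 × 138105 = 1104840.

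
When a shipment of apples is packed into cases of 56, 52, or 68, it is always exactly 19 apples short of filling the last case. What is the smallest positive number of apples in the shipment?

12357

Being 19 short of a full case of size k means N ≡ −19 (mod k), i.e. N + 19 is a multiple of each size.
56 = 2^3 × 7
52 = 2^2 × 13
68 = 2^2 × 17
LCM(56, 52, 68) = 2^3 × 7 × 13 × 17 = 12376.
Smallest positive N is 12376 − 19 = 12357.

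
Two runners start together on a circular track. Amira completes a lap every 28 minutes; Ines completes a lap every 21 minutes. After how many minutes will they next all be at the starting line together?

84 minutes

They coincide at every common multiple of the periods; the first is the LCM.
28 = 2^2 × 7
21 = 3 × 7
LCM(28, 21) = 2^2 × 3 × 7 = 84.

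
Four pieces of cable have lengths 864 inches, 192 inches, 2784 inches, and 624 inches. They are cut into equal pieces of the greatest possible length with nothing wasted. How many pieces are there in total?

Piece length = gcd(864, 192, 2784, 624).
864 = 2^5 × 3^3
192 = 2^6 × 3
2784 = 2^5 × 3 × 29
624 = 2^4 × 3 × 13
gcd(864, 192, 2784, 624) = 2^4 × 3 = 48.
Total pieces = 864/48 + 192/48 + 2784/48 + 624/48 = 18 + 4 + 58 + 13 = 93.

93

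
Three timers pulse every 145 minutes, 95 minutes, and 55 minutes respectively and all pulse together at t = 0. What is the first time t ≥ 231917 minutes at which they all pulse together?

Joint pulses occur at multiples of LCM(145, 95, 55).
145 = 5 × 29
95 = 5 × 19
55 = 5 × 11
LCM(145, 95, 55) = 5 × 11 × 19 × 29 = 30305.
Smallest multiple of 30305 that is ≥ 231917: ⌈231917/30305⌉ × 30305 = 8 × 30305 = 242440.

242440 minutes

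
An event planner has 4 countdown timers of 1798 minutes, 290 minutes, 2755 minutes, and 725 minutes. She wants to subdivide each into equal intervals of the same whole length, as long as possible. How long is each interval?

The interval must divide each timer length; the longest such is the gcd.
1798 = 2 × 29 × 31
290 = 2 × 5 × 29
2755 = 5 × 19 × 29
725 = 5^2 × 29
gcd(1798, 290, 2755, 725) = 29.

29 minutes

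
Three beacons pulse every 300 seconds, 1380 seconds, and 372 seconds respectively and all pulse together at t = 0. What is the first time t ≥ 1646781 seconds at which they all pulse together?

Joint pulses occur at multiples of LCM(300, 1380, 372).
300 = 2^2 × 3 × 5^2
1380 = 2^2 × 3 × 5 × 23
372 = 2^2 × 3 × 31
LCM(300, 1380, 372) = 2^2 × 3 × 5^2 × 23 × 31 = 213900.
Smallest multiple of 213900 that is ≥ 1646781: ⌈1646781/213900⌉ × 213900 = 8 × 213900 = 1711200.

1711200 seconds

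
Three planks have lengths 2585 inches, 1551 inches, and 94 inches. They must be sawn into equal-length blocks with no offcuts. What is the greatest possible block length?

47 inches

This is the greatest common divisor of 2585, 1551, and 94.
2585 = 5 × 11 × 47
1551 = 3 × 11 × 47
94 = 2 × 47
gcd(2585, 1551, 94) = 47.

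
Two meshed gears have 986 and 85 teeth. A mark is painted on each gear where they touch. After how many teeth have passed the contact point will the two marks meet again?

4930 teeth

They coincide at every common multiple of the periods; the first is the LCM.
986 = 2 × 17 × 29
85 = 5 × 17
LCM(986, 85) = 2 × 5 × 17 × 29 = 4930.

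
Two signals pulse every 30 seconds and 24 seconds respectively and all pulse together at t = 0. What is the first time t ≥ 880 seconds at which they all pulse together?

Joint pulses occur at multiples of LCM(30, 24).
30 = 2 × 3 × 5
24 = 2^3 × 3
LCM(30, 24) = 2^3 × 3 × 5 = 120.
Smallest multiple of 120 that is ≥ 880: ⌈880/120⌉ × 120 = 8 × 120 = 960.

960 seconds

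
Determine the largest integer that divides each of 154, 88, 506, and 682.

22

154 = 2 × 7 × 11
88 = 2^3 × 11
506 = 2 × 11 × 23
682 = 2 × 11 × 31
gcd(154, 88, 506, 682) = 2 × 11 = 22.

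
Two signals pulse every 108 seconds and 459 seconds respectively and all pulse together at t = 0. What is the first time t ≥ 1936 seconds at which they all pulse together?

3672 seconds

Joint pulses occur at multiples of LCM(108, 459).
108 = 2^2 × 3^3
459 = 3^3 × 17
LCM(108, 459) = 2^2 × 3^3 × 17 = 1836.
Smallest multiple of 1836 that is ≥ 1936: ⌈1936/1836⌉ × 1836 = 2 × 1836 = 3672.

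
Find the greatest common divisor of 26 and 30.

26 = 2 × 13
30 = 2 × 3 × 5
gcd(26, 30) = 2.

2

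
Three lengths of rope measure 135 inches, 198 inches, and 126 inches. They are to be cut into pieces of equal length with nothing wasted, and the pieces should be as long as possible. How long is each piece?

Each piece length must divide every original length, so the longest possible is gcd(135, 198, 126).
135 = 3^3 × 5
198 = 2 × 3^2 × 11
126 = 2 × 3^2 × 7
gcd(135, 198, 126) = 3^2 = 9.

9 inches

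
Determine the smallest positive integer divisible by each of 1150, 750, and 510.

1150 = 2 × 5^2 × 23
750 = 2 × 3 × 5^3
510 = 2 × 3 × 5 × 17
LCM(1150, 750, 510) = 2 × 3 × 5^3 × 17 × 23 = 293250.

293250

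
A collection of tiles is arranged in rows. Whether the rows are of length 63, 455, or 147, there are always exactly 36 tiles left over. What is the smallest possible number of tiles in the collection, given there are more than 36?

28701

N − 36 must be a common multiple of 63, 455, and 147.
63 = 3^2 × 7
455 = 5 × 7 × 13
147 = 3 × 7^2
LCM(63, 455, 147) = 3^2 × 5 × 7^2 × 13 = 28665.
Smallest N > 36 is LCM + 36 = 28665 + 36 = 28701.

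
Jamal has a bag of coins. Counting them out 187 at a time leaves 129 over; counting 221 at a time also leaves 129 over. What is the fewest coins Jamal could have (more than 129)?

2560

N − 129 must be a common multiple of 187 and 221.
187 = 11 × 17
221 = 13 × 17
LCM(187, 221) = 11 × 13 × 17 = 2431.
Smallest N > 129 is LCM + 129 = 2431 + 129 = 2560.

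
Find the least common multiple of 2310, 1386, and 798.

131670

2310 = 2 × 3 × 5 × 7 × 11
1386 = 2 × 3^2 × 7 × 11
798 = 2 × 3 × 7 × 19
LCM(2310, 1386, 798) = 2 × 3^2 × 5 × 7 × 11 × 19 = 131670.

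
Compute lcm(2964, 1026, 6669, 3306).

773604

2964 = 2^2 × 3 × 13 × 19
1026 = 2 × 3^3 × 19
6669 = 3^3 × 13 × 19
3306 = 2 × 3 × 19 × 29
LCM(2964, 1026, 6669, 3306) = 2^2 × 3^3 × 13 × 19 × 29 = 773604.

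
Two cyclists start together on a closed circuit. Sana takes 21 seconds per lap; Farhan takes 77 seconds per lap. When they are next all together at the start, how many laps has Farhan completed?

3 laps

They are all back at their starting positions together after one LCM of the periods.
21 = 3 × 7
77 = 7 × 11
LCM(21, 77) = 3 × 7 × 11 = 231.
Laps for period 77: 231 / 77 = 3.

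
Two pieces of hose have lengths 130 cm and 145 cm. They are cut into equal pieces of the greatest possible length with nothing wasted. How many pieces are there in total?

Piece length = gcd(130, 145).
130 = 2 × 5 × 13
145 = 5 × 29
gcd(130, 145) = 5.
Total pieces = 130/5 + 145/5 = 26 + 29 = 55.

55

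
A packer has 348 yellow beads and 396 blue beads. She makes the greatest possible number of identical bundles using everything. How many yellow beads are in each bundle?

Number of bundles = gcd(348, 396).
348 = 2^2 × 3 × 29
396 = 2^2 × 3^2 × 11
gcd(348, 396) = 2^2 × 3 = 12.
yellow beads per bundle = 348 / 12 = 29.

29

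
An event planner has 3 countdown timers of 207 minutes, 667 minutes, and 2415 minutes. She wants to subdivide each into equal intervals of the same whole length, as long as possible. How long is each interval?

The interval must divide each timer length; the longest such is the gcd.
207 = 3^2 × 23
667 = 23 × 29
2415 = 3 × 5 × 7 × 23
gcd(207, 667, 2415) = 23.

23 minutes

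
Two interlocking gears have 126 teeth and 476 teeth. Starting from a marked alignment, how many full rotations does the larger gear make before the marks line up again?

9 rotations

All finish a whole number of cycles simultaneously at t = LCM of the periods.
126 = 2 × 3^2 × 7
476 = 2^2 × 7 × 17
LCM(126, 476) = 2^2 × 3^2 × 7 × 17 = 4284.
Rotations for period 476: 4284 / 476 = 9.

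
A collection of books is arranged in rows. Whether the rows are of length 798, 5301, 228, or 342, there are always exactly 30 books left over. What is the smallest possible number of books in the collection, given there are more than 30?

N − 30 must be a common multiple of 798, 5301, 228, and 342.
798 = 2 × 3 × 7 × 19
5301 = 3^2 × 19 × 31
228 = 2^2 × 3 × 19
342 = 2 × 3^2 × 19
LCM(798, 5301, 228, 342) = 2^2 × 3^2 × 7 × 19 × 31 = 148428.
Smallest N > 30 is LCM + 30 = 148428 + 30 = 148458.

148458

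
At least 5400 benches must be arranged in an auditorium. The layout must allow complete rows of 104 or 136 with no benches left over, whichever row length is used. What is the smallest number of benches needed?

The number of benches must be a common multiple of 104 and 136, so a multiple of their LCM.
104 = 2^3 × 13
136 = 2^3 × 17
LCM(104, 136) = 2^3 × 13 × 17 = 1768.
Smallest multiple of 1768 that is ≥ 5400: ⌈5400/1768⌉ × 1768 = 4 × 1768 = 7072.

7072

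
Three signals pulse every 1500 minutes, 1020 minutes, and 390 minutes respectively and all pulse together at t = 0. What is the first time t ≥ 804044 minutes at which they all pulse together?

Joint pulses occur at multiples of LCM(1500, 1020, 390).
1500 = 2^2 × 3 × 5^3
1020 = 2^2 × 3 × 5 × 17
390 = 2 × 3 × 5 × 13
LCM(1500, 1020, 390) = 2^2 × 3 × 5^3 × 13 × 17 = 331500.
Smallest multiple of 331500 that is ≥ 804044: ⌈804044/331500⌉ × 331500 = 3 × 331500 = 994500.

994500 minutes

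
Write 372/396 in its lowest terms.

31/33

372 = 2^2 × 3 × 31
396 = 2^2 × 3^2 × 11
gcd(372, 396) = 2^2 × 3 = 12.
Divide numerator and denominator by 12: 372/396 = 31/33.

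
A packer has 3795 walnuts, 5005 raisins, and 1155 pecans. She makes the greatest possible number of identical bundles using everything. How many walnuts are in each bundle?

69

Number of bundles = gcd(3795, 5005, 1155).
3795 = 3 × 5 × 11 × 23
5005 = 5 × 7 × 11 × 13
1155 = 3 × 5 × 7 × 11
gcd(3795, 5005, 1155) = 5 × 11 = 55.
walnuts per bundle = 3795 / 55 = 69.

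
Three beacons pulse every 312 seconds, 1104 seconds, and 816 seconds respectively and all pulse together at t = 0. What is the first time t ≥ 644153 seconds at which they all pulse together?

Joint pulses occur at multiples of LCM(312, 1104, 816).
312 = 2^3 × 3 × 13
1104 = 2^4 × 3 × 23
816 = 2^4 × 3 × 17
LCM(312, 1104, 816) = 2^4 × 3 × 13 × 17 × 23 = 243984.
Smallest multiple of 243984 that is ≥ 644153: ⌈644153/243984⌉ × 243984 = 3 × 243984 = 731952.

731952 seconds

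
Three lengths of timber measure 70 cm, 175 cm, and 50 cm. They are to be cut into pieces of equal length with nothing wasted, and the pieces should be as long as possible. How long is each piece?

Each piece length must divide every original length, so the longest possible is gcd(70, 175, 50).
70 = 2 × 5 × 7
175 = 5^2 × 7
50 = 2 × 5^2
gcd(70, 175, 50) = 5.

5 cm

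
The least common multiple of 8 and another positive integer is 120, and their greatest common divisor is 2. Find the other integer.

gcd × lcm = product of the two integers, so the other integer is (2 × 120) / 8 = 30.

30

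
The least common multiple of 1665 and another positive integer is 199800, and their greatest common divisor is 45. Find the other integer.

gcd × lcm = product of the two integers, so the other integer is (45 × 199800) / 1665 = 5400.

5400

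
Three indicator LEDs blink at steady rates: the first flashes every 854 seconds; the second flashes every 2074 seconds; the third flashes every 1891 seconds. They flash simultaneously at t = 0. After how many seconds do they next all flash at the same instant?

450058 seconds

We need the least common multiple of the intervals.
854 = 2 × 7 × 61
2074 = 2 × 17 × 61
1891 = 31 × 61
LCM(854, 2074, 1891) = 2 × 7 × 17 × 31 × 61 = 450058.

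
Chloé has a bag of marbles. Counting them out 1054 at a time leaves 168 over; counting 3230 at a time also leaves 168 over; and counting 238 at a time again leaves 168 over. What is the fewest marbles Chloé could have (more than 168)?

N − 168 must be a common multiple of 1054, 3230, and 238.
1054 = 2 × 17 × 31
3230 = 2 × 5 × 17 × 19
238 = 2 × 7 × 17
LCM(1054, 3230, 238) = 2 × 5 × 7 × 17 × 19 × 31 = 700910.
Smallest N > 168 is LCM + 168 = 700910 + 168 = 701078.

701078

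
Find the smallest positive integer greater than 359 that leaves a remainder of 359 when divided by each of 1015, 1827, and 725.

46034

N − 359 must be a common multiple of 1015, 1827, and 725.
1015 = 5 × 7 × 29
1827 = 3^2 × 7 × 29
725 = 5^2 × 29
LCM(1015, 1827, 725) = 3^2 × 5^2 × 7 × 29 = 45675.
Smallest N > 359 is LCM + 359 = 45675 + 359 = 46034.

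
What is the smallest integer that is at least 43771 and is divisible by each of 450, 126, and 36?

44100

The integer must be a common multiple of 450, 126, and 36, so a multiple of their LCM.
450 = 2 × 3^2 × 5^2
126 = 2 × 3^2 × 7
36 = 2^2 × 3^2
LCM(450, 126, 36) = 2^2 × 3^2 × 5^2 × 7 = 6300.
Smallest multiple of 6300 that is ≥ 43771: ⌈43771/6300⌉ × 6300 = 7 × 6300 = 44100.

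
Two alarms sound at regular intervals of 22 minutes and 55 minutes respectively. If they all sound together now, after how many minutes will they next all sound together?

110 minutes

The first simultaneous occurrence is after LCM of the individual periods.
22 = 2 × 11
55 = 5 × 11
LCM(22, 55) = 2 × 5 × 11 = 110.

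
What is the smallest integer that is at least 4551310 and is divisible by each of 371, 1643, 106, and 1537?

The integer must be a common multiple of 371, 1643, 106, and 1537, so a multiple of their LCM.
371 = 7 × 53
1643 = 31 × 53
106 = 2 × 53
1537 = 29 × 53
LCM(371, 1643, 106, 1537) = 2 × 7 × 29 × 31 × 53 = 667058.
Smallest multiple of 667058 that is ≥ 4551310: ⌈4551310/667058⌉ × 667058 = 7 × 667058 = 4669406.

4669406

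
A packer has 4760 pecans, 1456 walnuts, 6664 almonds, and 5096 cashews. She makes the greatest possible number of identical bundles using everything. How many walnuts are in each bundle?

26

Number of bundles = gcd(4760, 1456, 6664, 5096).
4760 = 2^3 × 5 × 7 × 17
1456 = 2^4 × 7 × 13
6664 = 2^3 × 7^2 × 17
5096 = 2^3 × 7^2 × 13
gcd(4760, 1456, 6664, 5096) = 2^3 × 7 = 56.
walnuts per bundle = 1456 / 56 = 26.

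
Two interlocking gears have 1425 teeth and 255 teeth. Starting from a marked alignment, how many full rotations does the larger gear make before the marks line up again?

They are all back at their starting positions together after one LCM of the periods.
1425 = 3 × 5^2 × 19
255 = 3 × 5 × 17
LCM(1425, 255) = 3 × 5^2 × 17 × 19 = 24225.
Rotations for period 1425: 24225 / 1425 = 17.

17 rotations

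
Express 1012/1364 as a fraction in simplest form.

23/31

1012 = 2^2 × 11 × 23
1364 = 2^2 × 11 × 31
gcd(1012, 1364) = 2^2 × 11 = 44.
Divide numerator and denominator by 44: 1012/1364 = 23/31.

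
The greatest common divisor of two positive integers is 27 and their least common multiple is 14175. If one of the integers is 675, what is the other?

567

For two integers, gcd × lcm = product, so the other is (27 × 14175) / 675 = 382725 / 675 = 567.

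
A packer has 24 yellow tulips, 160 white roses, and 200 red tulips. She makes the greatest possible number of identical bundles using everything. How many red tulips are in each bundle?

25

Number of bundles = gcd(24, 160, 200).
24 = 2^3 × 3
160 = 2^5 × 5
200 = 2^3 × 5^2
gcd(24, 160, 200) = 2^3 = 8.
red tulips per bundle = 200 / 8 = 25.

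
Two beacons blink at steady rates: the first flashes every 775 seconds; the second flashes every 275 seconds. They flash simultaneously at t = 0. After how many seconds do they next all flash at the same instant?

8525 seconds

We need the least common multiple of the intervals.
775 = 5^2 × 31
275 = 5^2 × 11
LCM(775, 275) = 5^2 × 11 × 31 = 8525.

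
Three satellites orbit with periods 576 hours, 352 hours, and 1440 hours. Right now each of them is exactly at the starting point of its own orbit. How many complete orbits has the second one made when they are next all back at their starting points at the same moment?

90 orbits

The first common completion time is the LCM of the periods.
576 = 2^6 × 3^2
352 = 2^5 × 11
1440 = 2^5 × 3^2 × 5
LCM(576, 352, 1440) = 2^6 × 3^2 × 5 × 11 = 31680.
Orbits for period 352: 31680 / 352 = 90.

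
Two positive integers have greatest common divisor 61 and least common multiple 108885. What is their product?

For any two positive integers, gcd × lcm = product = 61 × 108885 = 6641985.

6641985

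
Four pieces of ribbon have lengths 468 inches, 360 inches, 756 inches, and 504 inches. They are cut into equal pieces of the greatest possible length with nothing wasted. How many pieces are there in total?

58

Piece length = gcd(468, 360, 756, 504).
468 = 2^2 × 3^2 × 13
360 = 2^3 × 3^2 × 5
756 = 2^2 × 3^3 × 7
504 = 2^3 × 3^2 × 7
gcd(468, 360, 756, 504) = 2^2 × 3^2 = 36.
Total pieces = 468/36 + 360/36 + 756/36 + 504/36 = 13 + 10 + 21 + 14 = 58.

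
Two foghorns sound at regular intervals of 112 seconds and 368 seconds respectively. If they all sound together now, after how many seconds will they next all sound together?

2576 seconds

The first simultaneous occurrence is after LCM of the individual periods.
112 = 2^4 × 7
368 = 2^4 × 23
LCM(112, 368) = 2^4 × 7 × 23 = 2576.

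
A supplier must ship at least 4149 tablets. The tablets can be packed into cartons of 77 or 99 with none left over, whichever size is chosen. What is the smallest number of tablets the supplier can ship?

The number of tablets must be a common multiple of 77 and 99, so a multiple of their LCM.
77 = 7 × 11
99 = 3^2 × 11
LCM(77, 99) = 3^2 × 7 × 11 = 693.
Smallest multiple of 693 that is ≥ 4149: ⌈4149/693⌉ × 693 = 6 × 693 = 4158.

4158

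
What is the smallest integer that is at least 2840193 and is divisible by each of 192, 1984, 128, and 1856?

3106944

The integer must be a common multiple of 192, 1984, 128, and 1856, so a multiple of their LCM.
192 = 2^6 × 3
1984 = 2^6 × 31
128 = 2^7
1856 = 2^6 × 29
LCM(192, 1984, 128, 1856) = 2^7 × 3 × 29 × 31 = 345216.
Smallest multiple of 345216 that is ≥ 2840193: ⌈2840193/345216⌉ × 345216 = 9 × 345216 = 3106944.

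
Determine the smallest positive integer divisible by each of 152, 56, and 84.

152 = 2^3 × 19
56 = 2^3 × 7
84 = 2^2 × 3 × 7
LCM(152, 56, 84) = 2^3 × 3 × 7 × 19 = 3192.

3192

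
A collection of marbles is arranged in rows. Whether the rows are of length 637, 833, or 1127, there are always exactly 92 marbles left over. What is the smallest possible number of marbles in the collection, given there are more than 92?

N − 92 must be a common multiple of 637, 833, and 1127.
637 = 7^2 × 13
833 = 7^2 × 17
1127 = 7^2 × 23
LCM(637, 833, 1127) = 7^2 × 13 × 17 × 23 = 249067.
Smallest N > 92 is LCM + 92 = 249067 + 92 = 249159.

249159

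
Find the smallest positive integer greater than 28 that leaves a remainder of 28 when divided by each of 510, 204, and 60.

N − 28 must be a common multiple of 510, 204, and 60.
510 = 2 × 3 × 5 × 17
204 = 2^2 × 3 × 17
60 = 2^2 × 3 × 5
LCM(510, 204, 60) = 2^2 × 3 × 5 × 17 = 1020.
Smallest N > 28 is LCM + 28 = 1020 + 28 = 1048.

1048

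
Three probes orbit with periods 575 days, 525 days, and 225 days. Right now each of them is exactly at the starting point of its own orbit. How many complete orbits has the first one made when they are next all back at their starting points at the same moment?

All finish a whole number of cycles simultaneously at t = LCM of the periods.
575 = 5^2 × 23
525 = 3 × 5^2 × 7
225 = 3^2 × 5^2
LCM(575, 525, 225) = 3^2 × 5^2 × 7 × 23 = 36225.
Orbits for period 575: 36225 / 575 = 63.

63 orbits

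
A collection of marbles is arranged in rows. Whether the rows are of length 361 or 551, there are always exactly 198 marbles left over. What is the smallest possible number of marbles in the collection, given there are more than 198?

N − 198 must be a common multiple of 361 and 551.
361 = 19^2
551 = 19 × 29
LCM(361, 551) = 19^2 × 29 = 10469.
Smallest N > 198 is LCM + 198 = 10469 + 198 = 10667.

10667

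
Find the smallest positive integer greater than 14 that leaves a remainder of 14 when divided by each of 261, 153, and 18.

8888

N − 14 must be a common multiple of 261, 153, and 18.
261 = 3^2 × 29
153 = 3^2 × 17
18 = 2 × 3^2
LCM(261, 153, 18) = 2 × 3^2 × 17 × 29 = 8874.
Smallest N > 14 is LCM + 14 = 8874 + 14 = 8888.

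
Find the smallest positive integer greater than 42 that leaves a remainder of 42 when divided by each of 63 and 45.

357

N − 42 must be a common multiple of 63 and 45.
63 = 3^2 × 7
45 = 3^2 × 5
LCM(63, 45) = 3^2 × 5 × 7 = 315.
Smallest N > 42 is LCM + 42 = 315 + 42 = 357.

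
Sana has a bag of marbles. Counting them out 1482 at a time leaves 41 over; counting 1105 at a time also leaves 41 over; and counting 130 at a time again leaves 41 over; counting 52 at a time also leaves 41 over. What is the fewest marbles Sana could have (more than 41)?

251981

N − 41 must be a common multiple of 1482, 1105, 130, and 52.
1482 = 2 × 3 × 13 × 19
1105 = 5 × 13 × 17
130 = 2 × 5 × 13
52 = 2^2 × 13
LCM(1482, 1105, 130, 52) = 2^2 × 3 × 5 × 13 × 17 × 19 = 251940.
Smallest N > 41 is LCM + 41 = 251940 + 41 = 251981.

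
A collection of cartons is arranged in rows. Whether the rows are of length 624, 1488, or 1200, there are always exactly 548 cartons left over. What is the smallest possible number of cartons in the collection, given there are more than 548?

N − 548 must be a common multiple of 624, 1488, and 1200.
624 = 2^4 × 3 × 13
1488 = 2^4 × 3 × 31
1200 = 2^4 × 3 × 5^2
LCM(624, 1488, 1200) = 2^4 × 3 × 5^2 × 13 × 31 = 483600.
Smallest N > 548 is LCM + 548 = 483600 + 548 = 484148.

484148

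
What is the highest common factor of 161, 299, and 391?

23

161 = 7 × 23
299 = 13 × 23
391 = 17 × 23
gcd(161, 299, 391) = 23.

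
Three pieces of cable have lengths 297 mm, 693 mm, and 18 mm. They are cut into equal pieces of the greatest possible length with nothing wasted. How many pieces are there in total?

Piece length = gcd(297, 693, 18).
297 = 3^3 × 11
693 = 3^2 × 7 × 11
18 = 2 × 3^2
gcd(297, 693, 18) = 3^2 = 9.
Total pieces = 297/9 + 693/9 + 18/9 = 33 + 77 + 2 = 112.

112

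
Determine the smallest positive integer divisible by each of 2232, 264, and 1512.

515592

2232 = 2^3 × 3^2 × 31
264 = 2^3 × 3 × 11
1512 = 2^3 × 3^3 × 7
LCM(2232, 264, 1512) = 2^3 × 3^3 × 7 × 11 × 31 = 515592.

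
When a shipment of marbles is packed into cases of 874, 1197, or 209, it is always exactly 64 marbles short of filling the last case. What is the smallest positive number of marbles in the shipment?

Being 64 short of a full case of size k means N ≡ −64 (mod k), i.e. N + 64 is a multiple of each size.
874 = 2 × 19 × 23
1197 = 3^2 × 7 × 19
209 = 11 × 19
LCM(874, 1197, 209) = 2 × 3^2 × 7 × 11 × 19 × 23 = 605682.
Smallest positive N is 605682 − 64 = 605618.

605618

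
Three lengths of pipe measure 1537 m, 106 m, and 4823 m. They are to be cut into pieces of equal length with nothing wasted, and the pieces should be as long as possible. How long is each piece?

53 m

The greatest length dividing all of 1537, 106, and 4823 is their gcd.
1537 = 29 × 53
106 = 2 × 53
4823 = 7 × 13 × 53
gcd(1537, 106, 4823) = 53.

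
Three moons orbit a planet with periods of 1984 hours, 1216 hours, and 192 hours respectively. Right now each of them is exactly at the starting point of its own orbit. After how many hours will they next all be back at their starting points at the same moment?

113088 hours

The first simultaneous occurrence is after LCM of the individual periods.
1984 = 2^6 × 31
1216 = 2^6 × 19
192 = 2^6 × 3
LCM(1984, 1216, 192) = 2^6 × 3 × 19 × 31 = 113088.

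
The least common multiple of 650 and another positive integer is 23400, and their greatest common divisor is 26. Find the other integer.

936

gcd × lcm = product of the two integers, so the other integer is (26 × 23400) / 650 = 936.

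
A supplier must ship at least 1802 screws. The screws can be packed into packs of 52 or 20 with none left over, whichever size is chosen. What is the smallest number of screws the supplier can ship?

1820

The number of screws must be a common multiple of 52 and 20, so a multiple of their LCM.
52 = 2^2 × 13
20 = 2^2 × 5
LCM(52, 20) = 2^2 × 5 × 13 = 260.
Smallest multiple of 260 that is ≥ 1802: ⌈1802/260⌉ × 260 = 7 × 260 = 1820.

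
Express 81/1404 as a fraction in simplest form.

81 = 3^4
1404 = 2^2 × 3^3 × 13
gcd(81, 1404) = 3^3 = 27.
Divide numerator and denominator by 27: 81/1404 = 3/52.

3/52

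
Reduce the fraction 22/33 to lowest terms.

22 = 2 × 11
33 = 3 × 11
gcd(22, 33) = 11.
Divide numerator and denominator by 11: 22/33 = 2/3.

2/3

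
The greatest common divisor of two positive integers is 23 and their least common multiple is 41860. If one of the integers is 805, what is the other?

1196

For two integers, gcd × lcm = product, so the other is (23 × 41860) / 805 = 962780 / 805 = 1196.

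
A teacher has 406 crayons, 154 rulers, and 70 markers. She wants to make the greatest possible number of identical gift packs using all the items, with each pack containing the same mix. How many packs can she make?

14 packs

The pack count must divide each quantity, so the greatest is gcd(406, 154, 70).
406 = 2 × 7 × 29
154 = 2 × 7 × 11
70 = 2 × 5 × 7
gcd(406, 154, 70) = 2 × 7 = 14.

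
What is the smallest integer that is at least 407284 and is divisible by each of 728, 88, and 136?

408408

The integer must be a common multiple of 728, 88, and 136, so a multiple of their LCM.
728 = 2^3 × 7 × 13
88 = 2^3 × 11
136 = 2^3 × 17
LCM(728, 88, 136) = 2^3 × 7 × 11 × 13 × 17 = 136136.
Smallest multiple of 136136 that is ≥ 407284: ⌈407284/136136⌉ × 136136 = 3 × 136136 = 408408.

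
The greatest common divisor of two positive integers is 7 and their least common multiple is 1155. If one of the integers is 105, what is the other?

For two integers, gcd × lcm = product, so the other is (7 × 1155) / 105 = 8085 / 105 = 77.

77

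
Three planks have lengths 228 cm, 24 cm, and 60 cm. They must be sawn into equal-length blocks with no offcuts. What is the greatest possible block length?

12 cm

This is the greatest common divisor of 228, 24, and 60.
228 = 2^2 × 3 × 19
24 = 2^3 × 3
60 = 2^2 × 3 × 5
gcd(228, 24, 60) = 2^2 × 3 = 12.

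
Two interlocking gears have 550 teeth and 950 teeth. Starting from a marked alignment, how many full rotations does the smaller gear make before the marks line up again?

All finish a whole number of cycles simultaneously at t = LCM of the periods.
550 = 2 × 5^2 × 11
950 = 2 × 5^2 × 19
LCM(550, 950) = 2 × 5^2 × 11 × 19 = 10450.
Rotations for period 550: 10450 / 550 = 19.

19 rotations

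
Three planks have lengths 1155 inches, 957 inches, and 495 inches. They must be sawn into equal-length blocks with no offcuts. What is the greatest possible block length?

33 inches

This is the greatest common divisor of 1155, 957, and 495.
1155 = 3 × 5 × 7 × 11
957 = 3 × 11 × 29
495 = 3^2 × 5 × 11
gcd(1155, 957, 495) = 3 × 11 = 33.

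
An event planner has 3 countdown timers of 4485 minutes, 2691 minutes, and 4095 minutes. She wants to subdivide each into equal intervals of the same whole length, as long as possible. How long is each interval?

The interval must divide each timer length; the longest such is the gcd.
4485 = 3 × 5 × 13 × 23
2691 = 3^2 × 13 × 23
4095 = 3^2 × 5 × 7 × 13
gcd(4485, 2691, 4095) = 3 × 13 = 39.

39 minutes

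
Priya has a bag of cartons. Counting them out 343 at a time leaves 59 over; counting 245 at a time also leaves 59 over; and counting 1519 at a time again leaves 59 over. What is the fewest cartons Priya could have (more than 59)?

53224

N − 59 must be a common multiple of 343, 245, and 1519.
343 = 7^3
245 = 5 × 7^2
1519 = 7^2 × 31
LCM(343, 245, 1519) = 5 × 7^3 × 31 = 53165.
Smallest N > 59 is LCM + 59 = 53165 + 59 = 53224.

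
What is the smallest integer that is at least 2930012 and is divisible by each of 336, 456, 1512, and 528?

3160080

The integer must be a common multiple of 336, 456, 1512, and 528, so a multiple of their LCM.
336 = 2^4 × 3 × 7
456 = 2^3 × 3 × 19
1512 = 2^3 × 3^3 × 7
528 = 2^4 × 3 × 11
LCM(336, 456, 1512, 528) = 2^4 × 3^3 × 7 × 11 × 19 = 632016.
Smallest multiple of 632016 that is ≥ 2930012: ⌈2930012/632016⌉ × 632016 = 5 × 632016 = 3160080.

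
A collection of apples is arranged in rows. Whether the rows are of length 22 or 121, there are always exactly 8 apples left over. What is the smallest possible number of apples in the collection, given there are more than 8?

250

N − 8 must be a common multiple of 22 and 121.
22 = 2 × 11
121 = 11^2
LCM(22, 121) = 2 × 11^2 = 242.
Smallest N > 8 is LCM + 8 = 242 + 8 = 250.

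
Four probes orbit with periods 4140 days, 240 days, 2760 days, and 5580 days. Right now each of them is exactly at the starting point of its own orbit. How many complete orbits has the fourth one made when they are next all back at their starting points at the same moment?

The first common completion time is the LCM of the periods.
4140 = 2^2 × 3^2 × 5 × 23
240 = 2^4 × 3 × 5
2760 = 2^3 × 3 × 5 × 23
5580 = 2^2 × 3^2 × 5 × 31
LCM(4140, 240, 2760, 5580) = 2^4 × 3^2 × 5 × 23 × 31 = 513360.
Orbits for period 5580: 513360 / 5580 = 92.

92 orbits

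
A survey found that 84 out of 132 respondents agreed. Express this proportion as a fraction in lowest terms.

84 = 2^2 × 3 × 7
132 = 2^2 × 3 × 11
gcd(84, 132) = 2^2 × 3 = 12.
Divide numerator and denominator by 12: 84/132 = 7/11.

7/11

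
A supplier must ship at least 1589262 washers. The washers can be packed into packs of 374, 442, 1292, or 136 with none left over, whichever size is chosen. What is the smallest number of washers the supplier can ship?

1847560

The number of washers must be a common multiple of 374, 442, 1292, and 136, so a multiple of their LCM.
374 = 2 × 11 × 17
442 = 2 × 13 × 17
1292 = 2^2 × 17 × 19
136 = 2^3 × 17
LCM(374, 442, 1292, 136) = 2^3 × 11 × 13 × 17 × 19 = 369512.
Smallest multiple of 369512 that is ≥ 1589262: ⌈1589262/369512⌉ × 369512 = 5 × 369512 = 1847560.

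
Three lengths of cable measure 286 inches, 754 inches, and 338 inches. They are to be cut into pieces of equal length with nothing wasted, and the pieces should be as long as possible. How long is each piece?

26 inches

The greatest length dividing all of 286, 754, and 338 is their gcd.
286 = 2 × 11 × 13
754 = 2 × 13 × 29
338 = 2 × 13^2
gcd(286, 754, 338) = 2 × 13 = 26.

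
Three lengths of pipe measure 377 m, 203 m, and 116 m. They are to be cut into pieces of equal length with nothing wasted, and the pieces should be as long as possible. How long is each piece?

29 m

The greatest length dividing all of 377, 203, and 116 is their gcd.
377 = 13 × 29
203 = 7 × 29
116 = 2^2 × 29
gcd(377, 203, 116) = 29.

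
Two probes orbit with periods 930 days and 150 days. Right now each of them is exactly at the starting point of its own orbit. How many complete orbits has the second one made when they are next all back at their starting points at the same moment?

The first common completion time is the LCM of the periods.
930 = 2 × 3 × 5 × 31
150 = 2 × 3 × 5^2
LCM(930, 150) = 2 × 3 × 5^2 × 31 = 4650.
Orbits for period 150: 4650 / 150 = 31.

31 orbits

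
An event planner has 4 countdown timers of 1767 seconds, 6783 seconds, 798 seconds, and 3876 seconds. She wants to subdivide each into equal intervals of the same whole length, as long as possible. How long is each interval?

57 seconds

The interval must divide each timer length; the longest such is the gcd.
1767 = 3 × 19 × 31
6783 = 3 × 7 × 17 × 19
798 = 2 × 3 × 7 × 19
3876 = 2^2 × 3 × 17 × 19
gcd(1767, 6783, 798, 3876) = 3 × 19 = 57.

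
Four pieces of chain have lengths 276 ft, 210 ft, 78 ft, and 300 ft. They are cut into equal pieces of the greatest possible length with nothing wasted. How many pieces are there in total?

Piece length = gcd(276, 210, 78, 300).
276 = 2^2 × 3 × 23
210 = 2 × 3 × 5 × 7
78 = 2 × 3 × 13
300 = 2^2 × 3 × 5^2
gcd(276, 210, 78, 300) = 2 × 3 = 6.
Total pieces = 276/6 + 210/6 + 78/6 + 300/6 = 46 + 35 + 13 + 50 = 144.

144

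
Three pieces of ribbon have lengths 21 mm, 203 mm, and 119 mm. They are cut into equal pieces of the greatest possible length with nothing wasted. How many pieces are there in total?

Piece length = gcd(21, 203, 119).
21 = 3 × 7
203 = 7 × 29
119 = 7 × 17
gcd(21, 203, 119) = 7.
Total pieces = 21/7 + 203/7 + 119/7 = 3 + 29 + 17 = 49.

49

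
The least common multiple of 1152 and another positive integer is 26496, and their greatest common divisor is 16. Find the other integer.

gcd × lcm = product of the two integers, so the other integer is (16 × 26496) / 1152 = 368.

368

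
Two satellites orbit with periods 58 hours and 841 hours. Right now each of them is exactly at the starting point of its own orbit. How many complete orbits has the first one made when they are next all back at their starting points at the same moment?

They are all back at their starting positions together after one LCM of the periods.
58 = 2 × 29
841 = 29^2
LCM(58, 841) = 2 × 29^2 = 1682.
Orbits for period 58: 1682 / 58 = 29.

29 orbits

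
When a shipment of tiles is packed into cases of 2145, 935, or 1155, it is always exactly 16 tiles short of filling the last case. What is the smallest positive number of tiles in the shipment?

Being 16 short of a full case of size k means N ≡ −16 (mod k), i.e. N + 16 is a multiple of each size.
2145 = 3 × 5 × 11 × 13
935 = 5 × 11 × 17
1155 = 3 × 5 × 7 × 11
LCM(2145, 935, 1155) = 3 × 5 × 7 × 11 × 13 × 17 = 255255.
Smallest positive N is 255255 − 16 = 255239.

255239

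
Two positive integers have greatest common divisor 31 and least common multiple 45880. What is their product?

1422280

For any two positive integers, gcd × lcm = product = 31 × 45880 = 1422280.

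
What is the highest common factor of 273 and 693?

21

273 = 3 × 7 × 13
693 = 3^2 × 7 × 11
gcd(273, 693) = 3 × 7 = 21.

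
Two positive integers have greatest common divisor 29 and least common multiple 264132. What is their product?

7659828

For any two positive integers, gcd × lcm = product = 29 × 264132 = 7659828.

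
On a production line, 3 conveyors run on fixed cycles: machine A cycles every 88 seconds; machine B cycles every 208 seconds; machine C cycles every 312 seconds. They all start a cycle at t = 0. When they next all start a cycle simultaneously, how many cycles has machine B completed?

They are all back at their starting positions together after one LCM of the periods.
88 = 2^3 × 11
208 = 2^4 × 13
312 = 2^3 × 3 × 13
LCM(88, 208, 312) = 2^4 × 3 × 11 × 13 = 6864.
Cycles for period 208: 6864 / 208 = 33.

33 cycles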